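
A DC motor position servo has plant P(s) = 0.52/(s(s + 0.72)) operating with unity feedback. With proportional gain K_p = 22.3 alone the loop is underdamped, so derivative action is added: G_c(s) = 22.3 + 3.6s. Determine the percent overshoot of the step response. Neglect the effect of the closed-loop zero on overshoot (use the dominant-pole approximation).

Forward path: (22.3 + 3.6s)·0.52/(s(s+0.72)). The closed-loop characteristic equation is s² + (0.72 + 0.52·3.6)s + 0.52·22.3 = 0.
That is s² + 2.592s + 11.6 = 0, so ω_n = 3.405 rad/s and ζ = 2.592/(2·3.405) = 0.3806.
%OS = 100·exp(−πζ/√(1−ζ²)) = 27.4%.

27.4%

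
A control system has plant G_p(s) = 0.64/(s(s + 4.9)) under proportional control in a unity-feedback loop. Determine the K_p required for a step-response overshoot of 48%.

From %OS = 100·exp(−πζ/√(1−ζ²)) = 48%, ζ = −ln(0.48)/√(π²+ln²(0.48)) = 0.2275.
Characteristic equation s² + 4.9s + 0.64K_p = 0 gives ζ = 4.9/(2√(0.64K_p)).
Setting ζ = 0.2275: √(0.64K_p) = 4.9/(2·0.2275) = 10.77, so K_p = 116/0.64 = 181.

K_p = 181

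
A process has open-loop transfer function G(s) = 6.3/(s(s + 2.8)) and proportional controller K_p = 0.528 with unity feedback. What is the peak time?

T_p = 2.69 s

From 1 + K_pG(s) = 0: s² + 2.8s + 3.326 = 0 ⇒ ω_n = 1.824, ζ = 0.7676.
Damped frequency ω_d = ω_n√(1−ζ²) = 1.169 rad/s, so peak time T_p = π/ω_d = 2.69 s.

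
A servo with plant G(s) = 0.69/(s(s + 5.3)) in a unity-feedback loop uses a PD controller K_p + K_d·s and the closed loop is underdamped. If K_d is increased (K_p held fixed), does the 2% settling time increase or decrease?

Characteristic equation s² + (5.3 + 0.69K_d)s + 0.69K_p = 0: raising K_d increases ζω_n = (5.3+0.69K_d)/2 while the loop stays underdamped, so T_s ≈ 4/(ζω_n) decreases.

decrease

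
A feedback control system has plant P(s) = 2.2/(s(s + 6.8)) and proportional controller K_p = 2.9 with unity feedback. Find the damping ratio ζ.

ζ = 1.35

The closed-loop denominator is s(s+6.8) + 2.9·2.2 = s² + 6.8s + 6.38.
Matching s² + 2ζω_n s + ω_n²: ω_n = √6.38 = 2.526 rad/s and 2ζω_n = 6.8, so ζ = 6.8/(2·2.526) = 1.35.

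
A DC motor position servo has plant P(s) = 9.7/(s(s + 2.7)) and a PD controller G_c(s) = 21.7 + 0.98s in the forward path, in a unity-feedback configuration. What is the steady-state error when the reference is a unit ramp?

0.0128

The loop has one pole at the origin (type 1). Velocity error constant K_v = lim_{s→0} s·G_c(s)P(s) = 21.7·9.7/2.7 = 77.96.
Steady-state error to a unit ramp: e_ss = 1/K_v = 0.0128.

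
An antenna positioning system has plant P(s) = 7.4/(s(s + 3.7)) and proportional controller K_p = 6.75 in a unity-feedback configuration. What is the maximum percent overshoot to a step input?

From 1 + K_pP(s) = 0: s² + 3.7s + 49.95 = 0 ⇒ ω_n = 7.068, ζ = 0.2618.
%OS = 100·exp(−πζ/√(1−ζ²)) = 100·exp(−π·0.2618/√0.9315) = 42.7%.

42.7%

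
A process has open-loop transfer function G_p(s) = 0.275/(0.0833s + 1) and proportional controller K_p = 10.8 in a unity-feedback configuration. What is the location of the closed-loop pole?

s = -47.66

Closed loop: T(s) = K_p·G_p/(1+K_p·G_p) = 2.97/(0.0833s + 1 + 2.97), with pole at s = −(1 + 2.97)/0.0833 = −47.66.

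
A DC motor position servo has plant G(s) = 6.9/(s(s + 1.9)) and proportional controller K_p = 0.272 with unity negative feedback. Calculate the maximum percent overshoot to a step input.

The closed-loop denominator s² + 1.9s + 1.877 gives ω_n = √1.877 = 1.37 and ζ = 1.9/(2ω_n) = 0.6934.
%OS = 100·exp(−πζ/√(1−ζ²)) = 100·exp(−π·0.6934/√0.5191) = 4.86%.

4.86%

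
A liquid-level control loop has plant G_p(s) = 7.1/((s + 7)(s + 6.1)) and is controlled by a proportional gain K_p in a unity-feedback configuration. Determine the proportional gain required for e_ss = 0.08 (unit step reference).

K_p = 69.2

The loop is type 0, so e_ss(step) = 1/(1 + K_pos) with K_pos = K_p·G_p(0).
G_p(0) = 0.1663. Require 1/(1 + K_p·0.1663) = 0.08, so 1 + 0.1663·K_p = 12.5.
K_p = (12.5 − 1)/0.1663 = 69.2.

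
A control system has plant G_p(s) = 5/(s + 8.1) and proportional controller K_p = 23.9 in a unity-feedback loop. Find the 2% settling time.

T_s ≈ 0.0313 s

Closed-loop transfer function: T(s) = K_p·G_p(s)/(1 + K_p·G_p(s)) = 119.5/(s + 8.1 + 119.5) = 119.5/(s + 127.6).
Time constant τ = 1/127.6 = 0.007837 s, so the 2% settling time is about 4τ = 0.0313 s.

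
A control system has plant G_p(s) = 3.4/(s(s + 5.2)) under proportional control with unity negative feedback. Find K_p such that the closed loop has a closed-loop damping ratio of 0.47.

K_p = 9

Closed-loop characteristic equation: s² + 5.2s + K_p·3.4 = 0.
So ω_n = √(3.4K_p) and 2ζω_n = 5.2, giving ζ = 5.2/(2√(3.4K_p)).
Setting ζ = 0.47: √(3.4K_p) = 5.2/(2·0.47) = 5.532, so K_p = 30.6/3.4 = 9.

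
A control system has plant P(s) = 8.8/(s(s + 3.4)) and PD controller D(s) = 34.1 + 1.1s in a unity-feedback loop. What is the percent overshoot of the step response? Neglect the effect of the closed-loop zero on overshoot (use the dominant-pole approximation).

Forward path: (34.1 + 1.1s)·8.8/(s(s+3.4)). The closed-loop characteristic equation is s² + (3.4 + 8.8·1.1)s + 8.8·34.1 = 0.
That is s² + 13.08s + 300.1 = 0, so ω_n = 17.32 rad/s and ζ = 13.08/(2·17.32) = 0.3775.
%OS = 100·exp(−πζ/√(1−ζ²)) = 27.8%.

27.8%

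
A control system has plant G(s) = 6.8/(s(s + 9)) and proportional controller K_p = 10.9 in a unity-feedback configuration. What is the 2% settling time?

From 1 + K_pG(s) = 0: s² + 9s + 74.12 = 0 ⇒ ω_n = 8.609, ζ = 0.5227.
2% settling time T_s ≈ 4/(ζω_n) = 4/4.5 = 0.889 s.

T_s ≈ 0.889 s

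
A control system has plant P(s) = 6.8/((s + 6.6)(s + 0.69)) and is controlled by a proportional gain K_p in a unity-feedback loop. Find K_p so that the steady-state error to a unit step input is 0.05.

For a type-0 loop with proportional control, e_ss = 1/(1 + K_p·P(0)).
P(0) = 1.493. Require 1/(1 + K_p·1.493) = 0.05, so 1 + 1.493·K_p = 20.
K_p = (20 − 1)/1.493 = 12.7.

K_p = 12.7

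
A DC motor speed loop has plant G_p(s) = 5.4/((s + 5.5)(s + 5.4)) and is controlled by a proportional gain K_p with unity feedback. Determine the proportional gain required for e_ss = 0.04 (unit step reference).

K_p = 132

The loop is type 0, so e_ss(step) = 1/(1 + K_pos) with K_pos = K_p·G_p(0).
G_p(0) = 0.1818. Require 1/(1 + K_p·0.1818) = 0.04, so 1 + 0.1818·K_p = 25.
K_p = (25 − 1)/0.1818 = 132.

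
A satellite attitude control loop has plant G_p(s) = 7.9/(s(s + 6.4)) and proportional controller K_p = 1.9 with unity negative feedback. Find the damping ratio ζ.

The closed-loop denominator is s(s+6.4) + 1.9·7.9 = s² + 6.4s + 15.01.
Matching s² + 2ζω_n s + ω_n²: ω_n = √15.01 = 3.874 rad/s and 2ζω_n = 6.4, so ζ = 6.4/(2·3.874) = 0.826.

ζ = 0.826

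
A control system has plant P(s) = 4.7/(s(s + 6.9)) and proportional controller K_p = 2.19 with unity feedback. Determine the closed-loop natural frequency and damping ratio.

ω_n = 3.21 rad/s, ζ = 1.08

With unity feedback the closed-loop characteristic equation is s² + 6.9s + 2.19·4.7 = s² + 6.9s + 10.29 = 0.
Matching s² + 2ζω_n s + ω_n²: ω_n = √10.29 = 3.208 rad/s and 2ζω_n = 6.9, so ζ = 6.9/(2·3.208) = 1.08.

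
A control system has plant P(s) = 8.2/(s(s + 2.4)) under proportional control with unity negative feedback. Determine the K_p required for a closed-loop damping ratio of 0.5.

Closed-loop characteristic equation: s² + 2.4s + K_p·8.2 = 0.
So ω_n = √(8.2K_p) and 2ζω_n = 2.4, giving ζ = 2.4/(2√(8.2K_p)).
Setting ζ = 0.5: √(8.2K_p) = 2.4/(2·0.5) = 2.4, so K_p = 5.76/8.2 = 0.702.

K_p = 0.702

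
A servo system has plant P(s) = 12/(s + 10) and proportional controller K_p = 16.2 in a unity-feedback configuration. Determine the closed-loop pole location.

s = -204.4

Closed-loop transfer function: T(s) = K_p·P(s)/(1 + K_p·P(s)) = 194.4/(s + 10 + 194.4) = 194.4/(s + 204.4).
The closed-loop pole is at s = −204.4.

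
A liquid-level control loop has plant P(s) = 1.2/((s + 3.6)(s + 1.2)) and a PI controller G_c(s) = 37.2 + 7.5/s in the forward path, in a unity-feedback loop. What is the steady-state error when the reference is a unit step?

0

The open loop G_c(s)P(s) has a pole at the origin (type 1), so the static position error constant is infinite and e_ss = 1/(1+∞) = 0.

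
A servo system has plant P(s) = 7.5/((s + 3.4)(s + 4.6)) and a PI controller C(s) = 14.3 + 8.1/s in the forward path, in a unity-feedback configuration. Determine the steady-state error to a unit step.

0

The open loop C(s)P(s) has a pole at the origin (type 1), so the static position error constant is infinite and e_ss = 1/(1+∞) = 0.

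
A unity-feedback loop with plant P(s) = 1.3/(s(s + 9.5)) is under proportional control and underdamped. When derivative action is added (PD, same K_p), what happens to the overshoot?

The derivative term adds K·K_d to the s-coefficient of the characteristic equation, raising 2ζω_n while ω_n is unchanged; ζ increases, so overshoot decreases.

decrease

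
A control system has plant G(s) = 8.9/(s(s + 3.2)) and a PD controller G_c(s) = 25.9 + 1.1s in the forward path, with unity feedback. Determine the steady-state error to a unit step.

The open loop G_c(s)G(s) has a pole at the origin (type 1), so the static position error constant is infinite and e_ss = 1/(1+∞) = 0.

0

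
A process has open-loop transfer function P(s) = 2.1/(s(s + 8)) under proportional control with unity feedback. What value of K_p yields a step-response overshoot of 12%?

From %OS = 100·exp(−πζ/√(1−ζ²)) = 12%, ζ = −ln(0.12)/√(π²+ln²(0.12)) = 0.5594.
Characteristic equation s² + 8s + 2.1K_p = 0 gives ζ = 8/(2√(2.1K_p)).
Setting ζ = 0.5594: √(2.1K_p) = 8/(2·0.5594) = 7.15, so K_p = 51.13/2.1 = 24.3.

K_p = 24.3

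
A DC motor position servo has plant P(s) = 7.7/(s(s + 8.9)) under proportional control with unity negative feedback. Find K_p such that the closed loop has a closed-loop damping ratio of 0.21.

Closed-loop characteristic equation: s² + 8.9s + K_p·7.7 = 0.
So ω_n = √(7.7K_p) and 2ζω_n = 8.9, giving ζ = 8.9/(2√(7.7K_p)).
Setting ζ = 0.21: √(7.7K_p) = 8.9/(2·0.21) = 21.19, so K_p = 449/7.7 = 58.3.

K_p = 58.3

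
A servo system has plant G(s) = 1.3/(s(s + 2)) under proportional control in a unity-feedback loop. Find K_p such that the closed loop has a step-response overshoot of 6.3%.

From %OS = 100·exp(−πζ/√(1−ζ²)) = 6.3%, ζ = −ln(0.063)/√(π²+ln²(0.063)) = 0.6606.
Characteristic equation s² + 2s + 1.3K_p = 0 gives ζ = 2/(2√(1.3K_p)).
Setting ζ = 0.6606: √(1.3K_p) = 2/(2·0.6606) = 1.514, so K_p = 2.291/1.3 = 1.76.

K_p = 1.76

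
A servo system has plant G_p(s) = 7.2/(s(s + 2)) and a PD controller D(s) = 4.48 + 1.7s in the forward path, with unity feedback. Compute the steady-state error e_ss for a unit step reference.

0

The open loop D(s)G_p(s) has a pole at the origin (type 1), so the static position error constant is infinite and e_ss = 1/(1+∞) = 0.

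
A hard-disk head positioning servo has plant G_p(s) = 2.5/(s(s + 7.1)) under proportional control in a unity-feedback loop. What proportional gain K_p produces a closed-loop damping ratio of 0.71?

Closed-loop characteristic equation: s² + 7.1s + K_p·2.5 = 0.
So ω_n = √(2.5K_p) and 2ζω_n = 7.1, giving ζ = 7.1/(2√(2.5K_p)).
Setting ζ = 0.71: √(2.5K_p) = 7.1/(2·0.71) = 5, so K_p = 25/2.5 = 10.

K_p = 10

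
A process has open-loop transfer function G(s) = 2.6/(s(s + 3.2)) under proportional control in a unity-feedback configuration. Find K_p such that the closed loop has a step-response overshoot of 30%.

From %OS = 100·exp(−πζ/√(1−ζ²)) = 30%, ζ = −ln(0.3)/√(π²+ln²(0.3)) = 0.3579.
Characteristic equation s² + 3.2s + 2.6K_p = 0 gives ζ = 3.2/(2√(2.6K_p)).
Setting ζ = 0.3579: √(2.6K_p) = 3.2/(2·0.3579) = 4.471, so K_p = 19.99/2.6 = 7.69.

K_p = 7.69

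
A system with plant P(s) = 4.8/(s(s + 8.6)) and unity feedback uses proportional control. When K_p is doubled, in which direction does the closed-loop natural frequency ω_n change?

ω_n = √(4.8·K_p), which grows with K_p.

increase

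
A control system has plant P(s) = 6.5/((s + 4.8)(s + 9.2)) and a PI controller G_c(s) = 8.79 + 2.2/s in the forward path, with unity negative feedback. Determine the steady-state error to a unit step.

0

The open loop G_c(s)P(s) has a pole at the origin (type 1), so the static position error constant is infinite and e_ss = 1/(1+∞) = 0.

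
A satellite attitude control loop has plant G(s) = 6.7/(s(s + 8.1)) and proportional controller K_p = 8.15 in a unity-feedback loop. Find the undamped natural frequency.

The closed-loop denominator is s(s+8.1) + 8.15·6.7 = s² + 8.1s + 54.61.
Matching s² + 2ζω_n s + ω_n²: ω_n = √54.61 = 7.39 rad/s and 2ζω_n = 8.1, so ζ = 8.1/(2·7.39) = 0.548.

ω_n = 7.39 rad/s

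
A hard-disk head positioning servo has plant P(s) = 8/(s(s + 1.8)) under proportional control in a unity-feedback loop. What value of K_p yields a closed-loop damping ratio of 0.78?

Closed-loop characteristic equation: s² + 1.8s + K_p·8 = 0.
So ω_n = √(8K_p) and 2ζω_n = 1.8, giving ζ = 1.8/(2√(8K_p)).
Setting ζ = 0.78: √(8K_p) = 1.8/(2·0.78) = 1.154, so K_p = 1.331/8 = 0.166.

K_p = 0.166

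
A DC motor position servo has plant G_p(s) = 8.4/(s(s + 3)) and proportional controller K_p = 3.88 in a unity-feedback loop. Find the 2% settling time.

Closed-loop characteristic equation: s² + 3s + 32.59 = 0, so ω_n = 5.709 rad/s and ζ = 3/(2·5.709) = 0.2627.
2% settling time T_s ≈ 4/(ζω_n) = 4/1.5 = 2.67 s.

T_s ≈ 2.67 s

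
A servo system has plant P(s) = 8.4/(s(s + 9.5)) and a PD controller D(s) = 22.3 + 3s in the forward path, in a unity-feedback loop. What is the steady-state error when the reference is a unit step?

0

The open loop D(s)P(s) has a pole at the origin (type 1), so the static position error constant is infinite and e_ss = 1/(1+∞) = 0.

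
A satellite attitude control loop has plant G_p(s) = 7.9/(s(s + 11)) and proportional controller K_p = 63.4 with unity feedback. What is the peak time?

Closed-loop characteristic equation: s² + 11s + 500.9 = 0, so ω_n = 22.38 rad/s and ζ = 11/(2·22.38) = 0.2458.
Damped frequency ω_d = ω_n√(1−ζ²) = 21.69 rad/s, so peak time T_p = π/ω_d = 0.145 s.

T_p = 0.145 s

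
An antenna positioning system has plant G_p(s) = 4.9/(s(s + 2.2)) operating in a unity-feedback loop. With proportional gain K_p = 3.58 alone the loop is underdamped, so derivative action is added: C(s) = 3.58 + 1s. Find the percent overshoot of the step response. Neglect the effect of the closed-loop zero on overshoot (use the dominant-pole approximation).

Forward path: (3.58 + 1s)·4.9/(s(s+2.2)). The closed-loop characteristic equation is s² + (2.2 + 4.9·1)s + 4.9·3.58 = 0.
That is s² + 7.1s + 17.54 = 0, so ω_n = 4.188 rad/s and ζ = 7.1/(2·4.188) = 0.8476.
%OS = 100·exp(−πζ/√(1−ζ²)) = 0.662%.

0.662%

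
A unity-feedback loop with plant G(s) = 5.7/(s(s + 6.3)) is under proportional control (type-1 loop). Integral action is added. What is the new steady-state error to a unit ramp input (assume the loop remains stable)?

The integrator raises the loop to type 2, so K_v → ∞ and e_ss to a ramp is zero.

0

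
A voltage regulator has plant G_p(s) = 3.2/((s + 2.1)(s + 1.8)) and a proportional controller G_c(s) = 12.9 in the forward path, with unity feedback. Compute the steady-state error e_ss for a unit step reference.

The loop is type 0. Static position error constant K_pos = G_c(0)·G_p(0) = 12.9·0.8466 = 10.92.
Steady-state error to a unit step: e_ss = 1/(1+K_pos) = 1/11.92 = 0.0839.

0.0839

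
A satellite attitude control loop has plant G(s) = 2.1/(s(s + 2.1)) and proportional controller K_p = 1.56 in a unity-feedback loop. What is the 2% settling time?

T_s ≈ 3.81 s

The closed-loop denominator s² + 2.1s + 3.276 gives ω_n = √3.276 = 1.81 and ζ = 2.1/(2ω_n) = 0.5801.
2% settling time T_s ≈ 4/(ζω_n) = 4/1.05 = 3.81 s.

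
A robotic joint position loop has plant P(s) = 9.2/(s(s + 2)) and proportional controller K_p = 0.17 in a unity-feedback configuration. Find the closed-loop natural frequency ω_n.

ω_n = 1.25 rad/s

The closed-loop denominator is s(s+2) + 0.17·9.2 = s² + 2s + 1.564.
Matching s² + 2ζω_n s + ω_n²: ω_n = √1.564 = 1.251 rad/s and 2ζω_n = 2, so ζ = 2/(2·1.251) = 0.8.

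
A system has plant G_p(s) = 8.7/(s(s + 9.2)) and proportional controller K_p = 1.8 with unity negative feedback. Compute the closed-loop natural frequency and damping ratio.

ω_n = 3.96 rad/s, ζ = 1.16

The closed-loop denominator is s(s+9.2) + 1.8·8.7 = s² + 9.2s + 15.66.
So ω_n² = 15.66 ⇒ ω_n = 3.957 rad/s, and ζ = 9.2/(2ω_n) = 1.16.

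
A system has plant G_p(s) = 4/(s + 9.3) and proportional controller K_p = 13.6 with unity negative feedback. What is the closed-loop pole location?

Closed-loop transfer function: T(s) = K_p·G_p(s)/(1 + K_p·G_p(s)) = 54.4/(s + 9.3 + 54.4) = 54.4/(s + 63.7).
The closed-loop pole is at s = −63.7.

s = -63.7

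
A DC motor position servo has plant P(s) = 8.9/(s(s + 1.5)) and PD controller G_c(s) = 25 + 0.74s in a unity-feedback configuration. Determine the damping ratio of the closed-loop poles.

Forward path: (25 + 0.74s)·8.9/(s(s+1.5)). The closed-loop characteristic equation is s² + (1.5 + 8.9·0.74)s + 8.9·25 = 0.
That is s² + 8.086s + 222.5 = 0, so ω_n = 14.92 rad/s and ζ = 8.086/(2·14.92) = 0.271.

ζ = 0.271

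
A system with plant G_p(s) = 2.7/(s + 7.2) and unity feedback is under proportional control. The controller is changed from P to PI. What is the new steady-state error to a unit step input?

0

The integrator makes K_pos = lim_{s→0} C(s)G(s) infinite, so e_ss = 1/(1+K_pos) = 0.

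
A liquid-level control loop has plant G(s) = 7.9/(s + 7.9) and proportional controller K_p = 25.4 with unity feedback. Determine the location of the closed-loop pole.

s = -208.6

Closed-loop transfer function: T(s) = K_p·G(s)/(1 + K_p·G(s)) = 200.7/(s + 7.9 + 200.7) = 200.7/(s + 208.6).
The closed-loop pole is at s = −208.6.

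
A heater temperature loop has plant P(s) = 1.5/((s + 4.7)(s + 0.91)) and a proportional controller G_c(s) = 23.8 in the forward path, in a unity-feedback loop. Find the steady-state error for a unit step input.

The loop is type 0. Static position error constant K_pos = G_c(0)·P(0) = 23.8·0.3507 = 8.347.
Steady-state error to a unit step: e_ss = 1/(1+K_pos) = 1/9.347 = 0.107.

0.107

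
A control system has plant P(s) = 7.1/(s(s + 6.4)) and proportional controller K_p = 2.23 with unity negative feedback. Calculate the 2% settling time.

Closed-loop characteristic equation: s² + 6.4s + 15.83 = 0, so ω_n = 3.979 rad/s and ζ = 6.4/(2·3.979) = 0.8042.
2% settling time T_s ≈ 4/(ζω_n) = 4/3.2 = 1.25 s.

T_s ≈ 1.25 s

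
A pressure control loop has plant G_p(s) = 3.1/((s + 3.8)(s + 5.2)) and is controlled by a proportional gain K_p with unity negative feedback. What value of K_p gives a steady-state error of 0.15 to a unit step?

K_p = 36.1

The loop is type 0, so e_ss(step) = 1/(1 + K_pos) with K_pos = K_p·G_p(0).
G_p(0) = 0.1569. Require 1/(1 + K_p·0.1569) = 0.15, so 1 + 0.1569·K_p = 6.667.
K_p = (6.667 − 1)/0.1569 = 36.1.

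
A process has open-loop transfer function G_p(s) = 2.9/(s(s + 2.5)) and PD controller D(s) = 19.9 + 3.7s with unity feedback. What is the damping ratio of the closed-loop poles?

Forward path: (19.9 + 3.7s)·2.9/(s(s+2.5)). The closed-loop characteristic equation is s² + (2.5 + 2.9·3.7)s + 2.9·19.9 = 0.
That is s² + 13.23s + 57.71 = 0, so ω_n = 7.597 rad/s and ζ = 13.23/(2·7.597) = 0.8708.

ζ = 0.871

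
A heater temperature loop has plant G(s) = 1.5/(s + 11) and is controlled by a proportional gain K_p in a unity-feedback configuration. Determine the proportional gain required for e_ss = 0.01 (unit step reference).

K_p = 726

For a type-0 loop with proportional control, e_ss = 1/(1 + K_p·G(0)).
G(0) = 0.1364. Require 1/(1 + K_p·0.1364) = 0.01, so 1 + 0.1364·K_p = 100.
K_p = (100 − 1)/0.1364 = 726.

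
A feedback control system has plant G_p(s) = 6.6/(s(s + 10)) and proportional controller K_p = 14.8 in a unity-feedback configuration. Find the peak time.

T_p = 0.369 s

Closed-loop characteristic equation: s² + 10s + 97.68 = 0, so ω_n = 9.883 rad/s and ζ = 10/(2·9.883) = 0.5059.
Damped frequency ω_d = ω_n√(1−ζ²) = 8.525 rad/s, so peak time T_p = π/ω_d = 0.369 s.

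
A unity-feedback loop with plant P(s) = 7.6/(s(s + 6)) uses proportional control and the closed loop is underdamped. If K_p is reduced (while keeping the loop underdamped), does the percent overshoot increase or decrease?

ζ = 6/(2√(7.6K_p)) rises as K_p falls; higher damping means less overshoot.

decrease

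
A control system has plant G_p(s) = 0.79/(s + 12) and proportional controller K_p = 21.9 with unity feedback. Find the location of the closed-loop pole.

Closed-loop transfer function: T(s) = K_p·G_p(s)/(1 + K_p·G_p(s)) = 17.3/(s + 12 + 17.3) = 17.3/(s + 29.3).
The closed-loop pole is at s = −29.3.

s = -29.3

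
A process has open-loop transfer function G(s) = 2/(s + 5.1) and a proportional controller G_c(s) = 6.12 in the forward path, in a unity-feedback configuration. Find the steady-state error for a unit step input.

0.294

The loop is type 0. Static position error constant K_pos = G_c(0)·G(0) = 6.12·0.3922 = 2.4.
Steady-state error to a unit step: e_ss = 1/(1+K_pos) = 1/3.4 = 0.294.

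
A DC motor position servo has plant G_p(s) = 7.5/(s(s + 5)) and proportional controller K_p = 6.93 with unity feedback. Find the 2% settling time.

T_s ≈ 1.6 s

From 1 + K_pG_p(s) = 0: s² + 5s + 51.97 = 0 ⇒ ω_n = 7.209, ζ = 0.3468.
2% settling time T_s ≈ 4/(ζω_n) = 4/2.5 = 1.6 s.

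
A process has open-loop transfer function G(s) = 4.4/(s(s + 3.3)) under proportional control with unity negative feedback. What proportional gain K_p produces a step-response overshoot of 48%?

K_p = 12

From %OS = 100·exp(−πζ/√(1−ζ²)) = 48%, ζ = −ln(0.48)/√(π²+ln²(0.48)) = 0.2275.
Characteristic equation s² + 3.3s + 4.4K_p = 0 gives ζ = 3.3/(2√(4.4K_p)).
Setting ζ = 0.2275: √(4.4K_p) = 3.3/(2·0.2275) = 7.253, so K_p = 52.6/4.4 = 12.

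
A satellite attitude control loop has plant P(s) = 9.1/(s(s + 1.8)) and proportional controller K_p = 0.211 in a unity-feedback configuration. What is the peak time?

From 1 + K_pP(s) = 0: s² + 1.8s + 1.92 = 0 ⇒ ω_n = 1.386, ζ = 0.6495.
Damped frequency ω_d = ω_n√(1−ζ²) = 1.054 rad/s, so peak time T_p = π/ω_d = 2.98 s.

T_p = 2.98 s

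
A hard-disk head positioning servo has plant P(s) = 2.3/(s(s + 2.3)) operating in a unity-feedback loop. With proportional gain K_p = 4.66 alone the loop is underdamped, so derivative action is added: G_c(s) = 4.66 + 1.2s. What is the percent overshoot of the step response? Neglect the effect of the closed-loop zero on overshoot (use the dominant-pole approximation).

2.18%

Forward path: (4.66 + 1.2s)·2.3/(s(s+2.3)). The closed-loop characteristic equation is s² + (2.3 + 2.3·1.2)s + 2.3·4.66 = 0.
That is s² + 5.06s + 10.72 = 0, so ω_n = 3.274 rad/s and ζ = 5.06/(2·3.274) = 0.7728.
%OS = 100·exp(−πζ/√(1−ζ²)) = 2.18%.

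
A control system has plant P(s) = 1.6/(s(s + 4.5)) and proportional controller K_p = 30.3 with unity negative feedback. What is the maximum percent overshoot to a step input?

34.2%

The closed-loop denominator s² + 4.5s + 48.48 gives ω_n = √48.48 = 6.963 and ζ = 4.5/(2ω_n) = 0.3231.
%OS = 100·exp(−πζ/√(1−ζ²)) = 100·exp(−π·0.3231/√0.8956) = 34.2%.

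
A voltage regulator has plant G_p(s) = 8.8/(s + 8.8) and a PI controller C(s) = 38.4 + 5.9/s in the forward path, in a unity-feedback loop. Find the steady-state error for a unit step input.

0

The open loop C(s)G_p(s) has a pole at the origin (type 1), so the static position error constant is infinite and e_ss = 1/(1+∞) = 0.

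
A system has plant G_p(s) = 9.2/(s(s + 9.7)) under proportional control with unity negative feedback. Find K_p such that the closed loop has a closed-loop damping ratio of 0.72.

K_p = 4.93

Closed-loop characteristic equation: s² + 9.7s + K_p·9.2 = 0.
So ω_n = √(9.2K_p) and 2ζω_n = 9.7, giving ζ = 9.7/(2√(9.2K_p)).
Setting ζ = 0.72: √(9.2K_p) = 9.7/(2·0.72) = 6.736, so K_p = 45.38/9.2 = 4.93.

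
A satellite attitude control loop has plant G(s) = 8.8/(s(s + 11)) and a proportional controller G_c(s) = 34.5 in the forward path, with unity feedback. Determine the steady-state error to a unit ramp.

0.0362

The loop has one pole at the origin (type 1). Velocity error constant K_v = lim_{s→0} s·G_c(s)G(s) = 34.5·8.8/11 = 27.6.
Steady-state error to a unit ramp: e_ss = 1/K_v = 0.0362.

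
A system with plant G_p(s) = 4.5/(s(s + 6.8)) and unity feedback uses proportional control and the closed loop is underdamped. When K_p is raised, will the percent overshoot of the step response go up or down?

increase

ζ = 6.8/(2√(4.5K_p)) decreases as K_p grows; lower damping means more overshoot.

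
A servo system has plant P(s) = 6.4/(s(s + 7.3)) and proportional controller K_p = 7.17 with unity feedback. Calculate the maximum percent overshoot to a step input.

13.4%

Closed-loop characteristic equation: s² + 7.3s + 45.89 = 0, so ω_n = 6.774 rad/s and ζ = 7.3/(2·6.774) = 0.5388.
%OS = 100·exp(−πζ/√(1−ζ²)) = 100·exp(−π·0.5388/√0.7097) = 13.4%.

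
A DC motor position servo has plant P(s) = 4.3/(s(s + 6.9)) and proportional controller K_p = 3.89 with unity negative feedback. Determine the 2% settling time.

T_s ≈ 1.16 s

The closed-loop denominator s² + 6.9s + 16.73 gives ω_n = √16.73 = 4.09 and ζ = 6.9/(2ω_n) = 0.8435.
2% settling time T_s ≈ 4/(ζω_n) = 4/3.45 = 1.16 s.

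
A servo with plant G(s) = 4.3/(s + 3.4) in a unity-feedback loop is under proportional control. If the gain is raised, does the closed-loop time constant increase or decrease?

The closed-loop bandwidth 3.4+K_p·4.3 grows with K_p, so τ shrinks.

decrease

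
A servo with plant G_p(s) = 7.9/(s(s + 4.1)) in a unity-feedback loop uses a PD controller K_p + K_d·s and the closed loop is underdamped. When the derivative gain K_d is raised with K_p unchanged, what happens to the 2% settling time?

decrease

Characteristic equation s² + (4.1 + 7.9K_d)s + 7.9K_p = 0: raising K_d increases ζω_n = (4.1+7.9K_d)/2 while the loop stays underdamped, so T_s ≈ 4/(ζω_n) decreases.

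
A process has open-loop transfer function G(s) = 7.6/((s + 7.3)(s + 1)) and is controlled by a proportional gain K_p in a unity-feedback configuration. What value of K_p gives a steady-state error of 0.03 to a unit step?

K_p = 31.1

Steady-state error for a unit step on this type-0 loop is 1/(1 + K_p·G(0)).
G(0) = 1.041. Require 1/(1 + K_p·1.041) = 0.03, so 1 + 1.041·K_p = 33.33.
K_p = (33.33 − 1)/1.041 = 31.1.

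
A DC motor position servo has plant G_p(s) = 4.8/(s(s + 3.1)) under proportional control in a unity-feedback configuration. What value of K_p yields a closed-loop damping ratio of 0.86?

Closed-loop characteristic equation: s² + 3.1s + K_p·4.8 = 0.
So ω_n = √(4.8K_p) and 2ζω_n = 3.1, giving ζ = 3.1/(2√(4.8K_p)).
Setting ζ = 0.86: √(4.8K_p) = 3.1/(2·0.86) = 1.802, so K_p = 3.248/4.8 = 0.677.

K_p = 0.677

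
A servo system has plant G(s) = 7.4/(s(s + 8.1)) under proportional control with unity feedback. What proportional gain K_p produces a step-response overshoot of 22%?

From %OS = 100·exp(−πζ/√(1−ζ²)) = 22%, ζ = −ln(0.22)/√(π²+ln²(0.22)) = 0.4342.
Characteristic equation s² + 8.1s + 7.4K_p = 0 gives ζ = 8.1/(2√(7.4K_p)).
Setting ζ = 0.4342: √(7.4K_p) = 8.1/(2·0.4342) = 9.328, so K_p = 87.02/7.4 = 11.8.

K_p = 11.8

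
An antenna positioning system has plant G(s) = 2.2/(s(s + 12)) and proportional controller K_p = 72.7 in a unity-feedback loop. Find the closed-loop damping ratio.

With unity feedback the closed-loop characteristic equation is s² + 12s + 72.7·2.2 = s² + 12s + 159.9 = 0.
So ω_n² = 159.9 ⇒ ω_n = 12.65 rad/s, and ζ = 12/(2ω_n) = 0.474.

ζ = 0.474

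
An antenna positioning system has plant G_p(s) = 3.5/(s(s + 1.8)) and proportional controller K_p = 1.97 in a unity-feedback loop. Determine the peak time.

T_p = 1.27 s

The closed-loop denominator s² + 1.8s + 6.895 gives ω_n = √6.895 = 2.626 and ζ = 1.8/(2ω_n) = 0.3427.
Damped frequency ω_d = ω_n√(1−ζ²) = 2.467 rad/s, so peak time T_p = π/ω_d = 1.27 s.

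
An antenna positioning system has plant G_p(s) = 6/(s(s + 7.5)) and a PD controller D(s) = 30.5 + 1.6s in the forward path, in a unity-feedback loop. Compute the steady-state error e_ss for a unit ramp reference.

0.041

The loop has one pole at the origin (type 1). Velocity error constant K_v = lim_{s→0} s·D(s)G_p(s) = 30.5·6/7.5 = 24.4.
Steady-state error to a unit ramp: e_ss = 1/K_v = 0.041.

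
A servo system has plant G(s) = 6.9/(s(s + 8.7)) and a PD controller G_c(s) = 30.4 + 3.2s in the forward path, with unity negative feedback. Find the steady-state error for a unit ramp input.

0.0415

The loop has one pole at the origin (type 1). Velocity error constant K_v = lim_{s→0} s·G_c(s)G(s) = 30.4·6.9/8.7 = 24.11.
Steady-state error to a unit ramp: e_ss = 1/K_v = 0.0415.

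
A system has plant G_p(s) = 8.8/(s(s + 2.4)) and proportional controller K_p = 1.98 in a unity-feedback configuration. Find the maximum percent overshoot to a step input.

38.9%

The closed-loop denominator s² + 2.4s + 17.42 gives ω_n = √17.42 = 4.174 and ζ = 2.4/(2ω_n) = 0.2875.
%OS = 100·exp(−πζ/√(1−ζ²)) = 100·exp(−π·0.2875/√0.9174) = 38.9%.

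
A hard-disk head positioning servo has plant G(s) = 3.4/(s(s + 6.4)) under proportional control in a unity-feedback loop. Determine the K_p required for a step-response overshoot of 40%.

K_p = 38.4

From %OS = 100·exp(−πζ/√(1−ζ²)) = 40%, ζ = −ln(0.4)/√(π²+ln²(0.4)) = 0.28.
Characteristic equation s² + 6.4s + 3.4K_p = 0 gives ζ = 6.4/(2√(3.4K_p)).
Setting ζ = 0.28: √(3.4K_p) = 6.4/(2·0.28) = 11.43, so K_p = 130.6/3.4 = 38.4.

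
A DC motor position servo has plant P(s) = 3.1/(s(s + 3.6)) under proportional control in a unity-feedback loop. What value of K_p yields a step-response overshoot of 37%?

From %OS = 100·exp(−πζ/√(1−ζ²)) = 37%, ζ = −ln(0.37)/√(π²+ln²(0.37)) = 0.3017.
Characteristic equation s² + 3.6s + 3.1K_p = 0 gives ζ = 3.6/(2√(3.1K_p)).
Setting ζ = 0.3017: √(3.1K_p) = 3.6/(2·0.3017) = 5.966, so K_p = 35.59/3.1 = 11.5.

K_p = 11.5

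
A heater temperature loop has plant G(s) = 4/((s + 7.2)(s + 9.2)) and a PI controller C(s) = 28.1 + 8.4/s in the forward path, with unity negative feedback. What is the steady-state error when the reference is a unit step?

0

The open loop C(s)G(s) has a pole at the origin (type 1), so the static position error constant is infinite and e_ss = 1/(1+∞) = 0.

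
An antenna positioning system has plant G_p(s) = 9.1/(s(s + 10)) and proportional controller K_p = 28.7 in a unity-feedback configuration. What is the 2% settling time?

From 1 + K_pG_p(s) = 0: s² + 10s + 261.2 = 0 ⇒ ω_n = 16.16, ζ = 0.3094.
2% settling time T_s ≈ 4/(ζω_n) = 4/5 = 0.8 s.

T_s ≈ 0.8 s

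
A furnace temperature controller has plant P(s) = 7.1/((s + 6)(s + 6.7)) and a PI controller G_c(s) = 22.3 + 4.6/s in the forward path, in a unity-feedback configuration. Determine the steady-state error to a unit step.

0

The open loop G_c(s)P(s) has a pole at the origin (type 1), so the static position error constant is infinite and e_ss = 1/(1+∞) = 0.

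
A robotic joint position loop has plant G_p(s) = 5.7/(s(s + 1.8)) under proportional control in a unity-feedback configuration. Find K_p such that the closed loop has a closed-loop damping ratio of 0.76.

Closed-loop characteristic equation: s² + 1.8s + K_p·5.7 = 0.
So ω_n = √(5.7K_p) and 2ζω_n = 1.8, giving ζ = 1.8/(2√(5.7K_p)).
Setting ζ = 0.76: √(5.7K_p) = 1.8/(2·0.76) = 1.184, so K_p = 1.402/5.7 = 0.246.

K_p = 0.246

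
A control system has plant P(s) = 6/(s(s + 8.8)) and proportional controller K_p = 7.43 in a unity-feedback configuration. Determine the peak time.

Closed-loop characteristic equation: s² + 8.8s + 44.58 = 0, so ω_n = 6.677 rad/s and ζ = 8.8/(2·6.677) = 0.659.
Damped frequency ω_d = ω_n√(1−ζ²) = 5.022 rad/s, so peak time T_p = π/ω_d = 0.626 s.

T_p = 0.626 s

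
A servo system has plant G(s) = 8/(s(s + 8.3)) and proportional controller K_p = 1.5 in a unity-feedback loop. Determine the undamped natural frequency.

1 + K_p·G(s) = 0 gives s² + 8.3s + 12 = 0.
Matching s² + 2ζω_n s + ω_n²: ω_n = √12 = 3.464 rad/s and 2ζω_n = 8.3, so ζ = 8.3/(2·3.464) = 1.2.

ω_n = 3.46 rad/s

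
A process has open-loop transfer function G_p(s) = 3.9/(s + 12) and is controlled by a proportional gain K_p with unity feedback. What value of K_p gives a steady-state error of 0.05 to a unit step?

K_p = 58.5

The loop is type 0, so e_ss(step) = 1/(1 + K_pos) with K_pos = K_p·G_p(0).
G_p(0) = 0.325. Require 1/(1 + K_p·0.325) = 0.05, so 1 + 0.325·K_p = 20.
K_p = (20 − 1)/0.325 = 58.5.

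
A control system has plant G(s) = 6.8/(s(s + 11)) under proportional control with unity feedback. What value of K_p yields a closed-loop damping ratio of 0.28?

Closed-loop characteristic equation: s² + 11s + K_p·6.8 = 0.
So ω_n = √(6.8K_p) and 2ζω_n = 11, giving ζ = 11/(2√(6.8K_p)).
Setting ζ = 0.28: √(6.8K_p) = 11/(2·0.28) = 19.64, so K_p = 385.8/6.8 = 56.7.

K_p = 56.7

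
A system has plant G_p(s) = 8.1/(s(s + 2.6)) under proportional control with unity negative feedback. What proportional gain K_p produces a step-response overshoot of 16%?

K_p = 0.822

From %OS = 100·exp(−πζ/√(1−ζ²)) = 16%, ζ = −ln(0.16)/√(π²+ln²(0.16)) = 0.5039.
Characteristic equation s² + 2.6s + 8.1K_p = 0 gives ζ = 2.6/(2√(8.1K_p)).
Setting ζ = 0.5039: √(8.1K_p) = 2.6/(2·0.5039) = 2.58, so K_p = 6.657/8.1 = 0.822.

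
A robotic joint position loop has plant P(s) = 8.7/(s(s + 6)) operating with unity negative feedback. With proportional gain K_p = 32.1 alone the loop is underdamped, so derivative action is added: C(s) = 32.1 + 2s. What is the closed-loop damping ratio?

ζ = 0.7

Forward path: (32.1 + 2s)·8.7/(s(s+6)). The closed-loop characteristic equation is s² + (6 + 8.7·2)s + 8.7·32.1 = 0.
That is s² + 23.4s + 279.3 = 0, so ω_n = 16.71 rad/s and ζ = 23.4/(2·16.71) = 0.7001.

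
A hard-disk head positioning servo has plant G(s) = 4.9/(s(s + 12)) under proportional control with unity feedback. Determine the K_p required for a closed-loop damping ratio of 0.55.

K_p = 24.3

Closed-loop characteristic equation: s² + 12s + K_p·4.9 = 0.
So ω_n = √(4.9K_p) and 2ζω_n = 12, giving ζ = 12/(2√(4.9K_p)).
Setting ζ = 0.55: √(4.9K_p) = 12/(2·0.55) = 10.91, so K_p = 119/4.9 = 24.3.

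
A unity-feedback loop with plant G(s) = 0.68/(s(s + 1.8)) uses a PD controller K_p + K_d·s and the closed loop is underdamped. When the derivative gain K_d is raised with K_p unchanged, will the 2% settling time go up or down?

Characteristic equation s² + (1.8 + 0.68K_d)s + 0.68K_p = 0: raising K_d increases ζω_n = (1.8+0.68K_d)/2 while the loop stays underdamped, so T_s ≈ 4/(ζω_n) decreases.

decrease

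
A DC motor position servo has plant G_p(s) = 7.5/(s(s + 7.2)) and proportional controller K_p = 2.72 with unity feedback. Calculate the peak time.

T_p = 1.15 s

The closed-loop denominator s² + 7.2s + 20.4 gives ω_n = √20.4 = 4.517 and ζ = 7.2/(2ω_n) = 0.7971.
Damped frequency ω_d = ω_n√(1−ζ²) = 2.728 rad/s, so peak time T_p = π/ω_d = 1.15 s.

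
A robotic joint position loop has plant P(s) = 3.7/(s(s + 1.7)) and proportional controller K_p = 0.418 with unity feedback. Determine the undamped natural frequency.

ω_n = 1.24 rad/s

The closed-loop denominator is s(s+1.7) + 0.418·3.7 = s² + 1.7s + 1.547.
So ω_n² = 1.547 ⇒ ω_n = 1.244 rad/s, and ζ = 1.7/(2ω_n) = 0.683.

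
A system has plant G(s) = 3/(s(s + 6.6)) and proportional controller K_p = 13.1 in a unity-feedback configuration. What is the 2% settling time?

T_s ≈ 1.21 s

The closed-loop denominator s² + 6.6s + 39.3 gives ω_n = √39.3 = 6.269 and ζ = 6.6/(2ω_n) = 0.5264.
2% settling time T_s ≈ 4/(ζω_n) = 4/3.3 = 1.21 s.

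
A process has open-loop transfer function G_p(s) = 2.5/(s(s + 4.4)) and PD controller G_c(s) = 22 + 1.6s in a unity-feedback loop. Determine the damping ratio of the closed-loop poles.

Forward path: (22 + 1.6s)·2.5/(s(s+4.4)). The closed-loop characteristic equation is s² + (4.4 + 2.5·1.6)s + 2.5·22 = 0.
That is s² + 8.4s + 55 = 0, so ω_n = 7.416 rad/s and ζ = 8.4/(2·7.416) = 0.5663.

ζ = 0.566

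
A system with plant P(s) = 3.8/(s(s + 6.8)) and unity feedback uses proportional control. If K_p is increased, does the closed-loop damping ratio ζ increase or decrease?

ζ = 6.8/(2√(3.8K_p)); increasing K_p raises the denominator, so ζ falls.

decrease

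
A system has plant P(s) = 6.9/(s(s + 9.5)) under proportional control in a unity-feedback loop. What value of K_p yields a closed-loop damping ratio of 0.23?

Closed-loop characteristic equation: s² + 9.5s + K_p·6.9 = 0.
So ω_n = √(6.9K_p) and 2ζω_n = 9.5, giving ζ = 9.5/(2√(6.9K_p)).
Setting ζ = 0.23: √(6.9K_p) = 9.5/(2·0.23) = 20.65, so K_p = 426.5/6.9 = 61.8.

K_p = 61.8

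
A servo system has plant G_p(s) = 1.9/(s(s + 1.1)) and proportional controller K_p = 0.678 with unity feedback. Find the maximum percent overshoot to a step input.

17.5%

Closed-loop characteristic equation: s² + 1.1s + 1.288 = 0, so ω_n = 1.135 rad/s and ζ = 1.1/(2·1.135) = 0.4846.
%OS = 100·exp(−πζ/√(1−ζ²)) = 100·exp(−π·0.4846/√0.7652) = 17.5%.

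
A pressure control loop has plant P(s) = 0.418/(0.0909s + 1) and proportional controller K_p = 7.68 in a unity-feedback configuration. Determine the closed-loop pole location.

Closed loop: T(s) = K_p·P/(1+K_p·P) = 3.21/(0.0909s + 1 + 3.21), with pole at s = −(1 + 3.21)/0.0909 = −46.32.

s = -46.32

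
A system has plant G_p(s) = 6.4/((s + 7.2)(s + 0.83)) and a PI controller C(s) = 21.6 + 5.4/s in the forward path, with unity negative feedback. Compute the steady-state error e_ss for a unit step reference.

The open loop C(s)G_p(s) has a pole at the origin (type 1), so the static position error constant is infinite and e_ss = 1/(1+∞) = 0.

0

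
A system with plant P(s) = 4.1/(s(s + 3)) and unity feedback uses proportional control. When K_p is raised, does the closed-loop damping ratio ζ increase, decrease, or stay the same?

ζ = 3/(2√(4.1K_p)); increasing K_p raises the denominator, so ζ falls.

decrease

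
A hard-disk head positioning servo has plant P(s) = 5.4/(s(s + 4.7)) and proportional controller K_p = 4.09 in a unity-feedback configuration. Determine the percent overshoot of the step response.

From 1 + K_pP(s) = 0: s² + 4.7s + 22.09 = 0 ⇒ ω_n = 4.7, ζ = 0.5.
%OS = 100·exp(−πζ/√(1−ζ²)) = 100·exp(−π·0.5/√0.75) = 16.3%.

16.3%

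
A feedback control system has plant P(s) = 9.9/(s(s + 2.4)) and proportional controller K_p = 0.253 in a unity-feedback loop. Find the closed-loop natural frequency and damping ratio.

ω_n = 1.58 rad/s, ζ = 0.758

The closed-loop denominator is s(s+2.4) + 0.253·9.9 = s² + 2.4s + 2.505.
Matching s² + 2ζω_n s + ω_n²: ω_n = √2.505 = 1.583 rad/s and 2ζω_n = 2.4, so ζ = 2.4/(2·1.583) = 0.758.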